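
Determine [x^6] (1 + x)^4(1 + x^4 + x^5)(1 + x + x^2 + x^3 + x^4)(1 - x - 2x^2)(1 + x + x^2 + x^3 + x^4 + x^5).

(1 + x)^4 has coefficients 1,4,6,4,1 for degrees 0…4.
(1 + x^4 + x^5) has coefficients 1,0,0,0,1,1,0 for degrees 0…6.
Multiplying by (1 + x + x^2 + x^3 + x^4) gives running coefficients 1,1,1,1,2,2,2 for degrees 0…6.
Multiplying by (1 - x - 2x^2) gives running coefficients 1,0,-2,-2,-1,-2,-4 for degrees 0…6.
Finally multiplying by (1 + x + x^2 + x^3 + x^4 + x^5), the product of all factors after the first has coefficients 1,1,-1,-3,-4,-6,-11 for degrees 0…6.
[x^6] = 1·(-11) + 4·(-6) + 6·(-4) + 4·(-3) + 1·(-1) = -72.

-72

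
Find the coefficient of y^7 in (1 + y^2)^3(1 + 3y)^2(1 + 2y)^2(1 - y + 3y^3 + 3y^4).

690

(1 + y^2)^3 has coefficients 1,0,3,0,3,0,1 for degrees 0…6.
(1 + 3y)^2 has coefficients 1,6,9,0,0,0,0,0 for degrees 0…7.
Multiplying by (1 + 2y)^2 gives running coefficients 1,10,37,60,36,0,0,0 for degrees 0…7.
Finally multiplying by (1 - y + 3y^3 + 3y^4), the product of all factors after the first has coefficients 1,9,27,26,9,105,291,288 for degrees 0…7.
[y^7] = 1·288 + 3·105 + 3·26 + 1·9 = 690.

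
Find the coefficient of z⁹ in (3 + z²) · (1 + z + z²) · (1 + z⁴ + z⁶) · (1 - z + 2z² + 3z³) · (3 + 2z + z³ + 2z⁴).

164

(3 + z²) has coefficients 3,0,1 for degrees 0…2.
(1 + z + z²) has coefficients 1,1,1,0,0,0,0,0,0,0 for degrees 0…9.
Multiplying by (1 + z⁴ + z⁶) gives running coefficients 1,1,1,0,1,1,2,1,1,0 for degrees 0…9.
Multiplying by (1 - z + 2z² + 3z³) gives running coefficients 1,0,2,4,6,3,3,4,7,7 for degrees 0…9.
Finally multiplying by (3 + 2z + z³ + 2z⁴), the product of all factors after the first has coefficients 3,2,6,17,28,23,23,32,44,44 for degrees 0…9.
[z⁹] = 3·44 + 1·32 = 164.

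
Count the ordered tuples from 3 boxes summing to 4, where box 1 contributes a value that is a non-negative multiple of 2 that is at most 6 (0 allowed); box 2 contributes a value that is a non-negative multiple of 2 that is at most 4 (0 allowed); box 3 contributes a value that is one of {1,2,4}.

The generating function for the choices is (1 + t^2 + t^4 + t^6)·(1 + t^2 + t^4)·(t + t^2 + t^4); the count is [t^4].
(1 + t^2 + t^4 + t^6) has coefficients 1,0,1,0,1 for degrees 0…4.
(1 + t^2 + t^4) has coefficients 1,0,1,0,1 for degrees 0…4.
Finally multiplying by (t + t^2 + t^4), the product of all factors after the first has coefficients 0,1,1,1,2 for degrees 0…4.
[t^4] = 1·2 + 1·1 + 1·0 = 3.

3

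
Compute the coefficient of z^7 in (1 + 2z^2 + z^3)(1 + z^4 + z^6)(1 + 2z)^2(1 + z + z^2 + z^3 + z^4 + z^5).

(1 + 2z^2 + z^3) has coefficients 1,0,2,1 for degrees 0…3.
(1 + z^4 + z^6) has coefficients 1,0,0,0,1,0,1,0 for degrees 0…7.
Multiplying by (1 + 2z)^2 gives running coefficients 1,4,4,0,1,4,5,4 for degrees 0…7.
Finally multiplying by (1 + z + z^2 + z^3 + z^4 + z^5), the product of all factors after the first has coefficients 1,5,9,9,10,14,18,18 for degrees 0…7.
[z^7] = 1·18 + 2·14 + 1·10 = 56.

56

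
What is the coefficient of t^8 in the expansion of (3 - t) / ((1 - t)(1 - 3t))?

26243

Partial fractions give a closed form: a_n = (-1)·1^n + (4)·3^n.
At n = 8: a_8 = 26243.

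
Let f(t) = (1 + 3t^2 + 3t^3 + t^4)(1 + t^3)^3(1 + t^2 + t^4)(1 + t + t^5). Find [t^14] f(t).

(1 + 3t^2 + 3t^3 + t^4) has coefficients 1,0,3,3,1 for degrees 0…4.
(1 + t^3)^3 has coefficients 1,0,0,3,0,0,3,0,0,1,0,0,0,0,0 for degrees 0…14.
Multiplying by (1 + t^2 + t^4) gives running coefficients 1,0,1,3,1,3,3,3,3,1,3,1,0,1,0 for degrees 0…14.
Finally multiplying by (1 + t + t^5), the product of all factors after the first has coefficients 1,1,1,4,4,5,6,7,9,5,7,7,4,4,2 for degrees 0…14.
[t^14] = 1·2 + 3·4 + 3·7 + 1·7 = 42.

42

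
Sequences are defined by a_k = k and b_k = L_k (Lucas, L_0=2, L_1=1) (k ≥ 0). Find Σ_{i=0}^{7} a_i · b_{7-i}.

Write out a_i and b_{7-i} for i = 0,…,7 and sum the products.
Σ = 0·29 + 1·18 + 2·11 + 3·7 + 4·4 + 5·3 + 6·1 + 7·2 = 112.

112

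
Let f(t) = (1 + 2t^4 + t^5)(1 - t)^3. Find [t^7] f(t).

(1 + 2t^4 + t^5) has coefficients 1,0,0,0,2,1 for degrees 0…5.
(1 - t)^3 has coefficients 1,-3,3,-1,0,0,0,0 for degrees 0…7.
[t^7] = 1·0 + 2·(-1) + 1·3 = 1.

1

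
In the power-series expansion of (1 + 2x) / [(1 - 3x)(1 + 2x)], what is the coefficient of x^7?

The denominator gives the recurrence a_n = a_(n−1) + 6a_(n−2) for n ≥ 2; the numerator fixes a_0 = 1, a_1 = 3.
Iterating: 1, 3, 9, 27, 81, 243, 729, 2187, so a_7 = 2187.

2187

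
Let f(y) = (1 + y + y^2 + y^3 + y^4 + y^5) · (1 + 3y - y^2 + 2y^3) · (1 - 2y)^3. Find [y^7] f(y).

-3

(1 + y + y^2 + y^3 + y^4 + y^5) has coefficients 1,1,1,1,1,1 for degrees 0…5.
(1 + 3y - y^2 + 2y^3) has coefficients 1,3,-1,2,0,0,0,0 for degrees 0…7.
Finally multiplying by (1 - 2y)^3, the product of all factors after the first has coefficients 1,-3,-7,36,-48,32,-16,0 for degrees 0…7.
[y^7] = 1·0 + 1·(-16) + 1·32 + 1·(-48) + 1·36 + 1·(-7) = -3.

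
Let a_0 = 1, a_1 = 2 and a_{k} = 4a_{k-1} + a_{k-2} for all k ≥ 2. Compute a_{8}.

51841

The ordinary generating function has denominator 1 - 4q - q^2.
Iterating the recurrence: a_0,…,a_{8} = 1, 2, 9, 38, 161, 682, 2889, 12238, 51841.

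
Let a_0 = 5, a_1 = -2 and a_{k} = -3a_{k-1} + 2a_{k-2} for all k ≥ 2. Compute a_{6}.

2380

The ordinary generating function has denominator 1 + 3z - 2z^2.
Iterating the recurrence: a_0,…,a_{6} = 5, -2, 16, -52, 188, -668, 2380.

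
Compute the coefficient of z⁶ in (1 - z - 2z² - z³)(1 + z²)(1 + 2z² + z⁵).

-5

(1 - z - 2z² - z³) has coefficients 1,-1,-2,-1 for degrees 0…3.
(1 + z²) has coefficients 1,0,1,0,0,0,0 for degrees 0…6.
Finally multiplying by (1 + 2z² + z⁵), the product of all factors after the first has coefficients 1,0,3,0,2,1,0 for degrees 0…6.
[z⁶] = 1·0 − 1·1 − 2·2 − 1·0 = -5.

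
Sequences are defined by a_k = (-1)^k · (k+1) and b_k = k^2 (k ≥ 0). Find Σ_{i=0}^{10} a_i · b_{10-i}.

30

Write out a_i and b_{10-i} for i = 0,…,10 and sum the products.
Σ = 1·100 − 2·81 + 3·64 − 4·49 + 5·36 − 6·25 + 7·16 − 8·9 + 9·4 − 10·1 + 11·0 = 30.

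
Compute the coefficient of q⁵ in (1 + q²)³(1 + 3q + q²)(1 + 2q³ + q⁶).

17

(1 + q²)³ has coefficients 1,0,3,0,3,0 for degrees 0…5.
(1 + 3q + q²) has coefficients 1,3,1,0,0,0 for degrees 0…5.
Finally multiplying by (1 + 2q³ + q⁶), the product of all factors after the first has coefficients 1,3,1,2,6,2 for degrees 0…5.
[q⁵] = 1·2 + 3·2 + 3·3 = 17.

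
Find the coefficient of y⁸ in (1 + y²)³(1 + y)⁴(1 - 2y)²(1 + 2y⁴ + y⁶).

18

(1 + y²)³ has coefficients 1,0,3,0,3,0,1 for degrees 0…6.
(1 + y)⁴ has coefficients 1,4,6,4,1,0,0,0,0 for degrees 0…8.
Multiplying by (1 - 2y)² gives running coefficients 1,0,-6,-4,9,12,4,0,0 for degrees 0…8.
Finally multiplying by (1 + 2y⁴ + y⁶), the product of all factors after the first has coefficients 1,0,-6,-4,11,12,-7,-8,12 for degrees 0…8.
[y⁸] = 1·12 + 3·(-7) + 3·11 + 1·(-6) = 18.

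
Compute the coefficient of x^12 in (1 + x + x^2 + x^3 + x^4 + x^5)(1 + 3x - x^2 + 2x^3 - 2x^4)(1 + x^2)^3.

2

(1 + x + x^2 + x^3 + x^4 + x^5) has coefficients 1,1,1,1,1,1 for degrees 0…5.
(1 + 3x - x^2 + 2x^3 - 2x^4) has coefficients 1,3,-1,2,-2,0,0,0,0,0,0,0,0 for degrees 0…12.
Finally multiplying by (1 + x^2)^3, the product of all factors after the first has coefficients 1,3,2,11,-2,15,-8,9,-7,2,-2,0,0 for degrees 0…12.
[x^12] = 1·0 + 1·0 + 1·(-2) + 1·2 + 1·(-7) + 1·9 = 2.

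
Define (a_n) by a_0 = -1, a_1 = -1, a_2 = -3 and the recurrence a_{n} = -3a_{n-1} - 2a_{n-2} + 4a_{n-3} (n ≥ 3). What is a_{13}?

12671

The ordinary generating function has denominator 1 + 3t + 2t^2 - 4t^3.
Iterating the recurrence: a_0,…,a_{13} = -1, -1, -3, 7, -19, 31, -27, -57, 349, -1041, 2197, -3113, 781, 12671.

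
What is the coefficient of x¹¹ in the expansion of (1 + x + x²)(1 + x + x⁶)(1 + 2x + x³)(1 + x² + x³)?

7

(1 + x + x²) has coefficients 1,1,1 for degrees 0…2.
(1 + x + x⁶) has coefficients 1,1,0,0,0,0,1,0,0,0,0,0 for degrees 0…11.
Multiplying by (1 + 2x + x³) gives running coefficients 1,3,2,1,1,0,1,2,0,1,0,0 for degrees 0…11.
Finally multiplying by (1 + x² + x³), the product of all factors after the first has coefficients 1,3,3,5,6,3,3,3,1,4,2,1 for degrees 0…11.
[x¹¹] = 1·1 + 1·2 + 1·4 = 7.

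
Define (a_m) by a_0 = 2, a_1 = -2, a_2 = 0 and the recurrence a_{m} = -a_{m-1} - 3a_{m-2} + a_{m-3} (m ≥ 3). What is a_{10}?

168

The ordinary generating function has denominator 1 + y + 3y^2 - y^3.
Iterating the recurrence: a_0,…,a_{10} = 2, -2, 0, 8, -10, -14, 52, -20, -150, 262, 168.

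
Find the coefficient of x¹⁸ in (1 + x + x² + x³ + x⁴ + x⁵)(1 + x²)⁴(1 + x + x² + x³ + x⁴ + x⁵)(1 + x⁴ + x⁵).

58

(1 + x + x² + x³ + x⁴ + x⁵) has coefficients 1,1,1,1,1,1 for degrees 0…5.
(1 + x²)⁴ has coefficients 1,0,4,0,6,0,4,0,1,0,0,0,0,0,0,0,0,0,0 for degrees 0…18.
Multiplying by (1 + x + x² + x³ + x⁴ + x⁵) gives running coefficients 1,1,5,5,11,11,14,14,11,11,5,5,1,1,0,0,0,0,0 for degrees 0…18.
Finally multiplying by (1 + x⁴ + x⁵), the product of all factors after the first has coefficients 1,1,5,5,12,13,20,24,27,33,30,33,26,23,16,10,6,2,1 for degrees 0…18.
[x¹⁸] = 1·1 + 1·2 + 1·6 + 1·10 + 1·16 + 1·23 = 58.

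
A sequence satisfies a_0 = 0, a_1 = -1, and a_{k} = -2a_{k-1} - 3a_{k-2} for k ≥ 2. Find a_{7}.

The ordinary generating function has denominator 1 + 2t + 3t^2.
Iterating the recurrence: a_0,…,a_{7} = 0, -1, 2, -1, -4, 11, -10, -13.

-13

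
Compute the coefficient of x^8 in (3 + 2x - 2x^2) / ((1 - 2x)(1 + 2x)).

The denominator gives the recurrence a_n = 4a_(n−2) for n ≥ 3; the numerator fixes a_0 = 3, a_1 = 2, a_2 = 10.
Iterating: 3, 2, 10, 8, 40, 32, 160, 128, 640, so a_8 = 640.

640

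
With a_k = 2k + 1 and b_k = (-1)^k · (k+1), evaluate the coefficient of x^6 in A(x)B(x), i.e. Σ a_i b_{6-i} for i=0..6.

Write out a_i and b_{6-i} for i = 0,…,6 and sum the products.
Σ = 1·7 + 3·(-6) + 5·5 + 7·(-4) + 9·3 + 11·(-2) + 13·1 = 4.

4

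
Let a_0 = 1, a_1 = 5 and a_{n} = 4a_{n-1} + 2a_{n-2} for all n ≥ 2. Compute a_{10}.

3383392

The ordinary generating function has denominator 1 - 4z - 2z^2.
Iterating the recurrence: a_0,…,a_{10} = 1, 5, 22, 98, 436, 1940, 8632, 38408, 170896, 760400, 3383392.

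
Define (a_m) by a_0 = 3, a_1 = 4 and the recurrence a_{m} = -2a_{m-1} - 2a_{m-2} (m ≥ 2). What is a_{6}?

56

The ordinary generating function has denominator 1 + 2q + 2q^2.
Iterating the recurrence: a_0,…,a_{6} = 3, 4, -14, 20, -12, -16, 56.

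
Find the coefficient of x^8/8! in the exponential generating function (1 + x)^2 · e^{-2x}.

1792

The EGF product rule gives c_8 = Σ_{k_1+k_2=8} C(8; k_1,k_2) · ∏ g_i(k_i), where (1+x)^2 gives the falling factorial (2)_k; e^{-2x} gives (-2)^k.
g_1(k) for k = 0…8: 1, 2, 2, 0, 0, 0, 0, 0, 0.
g_2(k) for k = 0…8: 1, -2, 4, -8, 16, -32, 64, -128, 256.
c_8 = Σ_k C(8,k)·g_1(k)·g_2(8−k) = 1·1·256 + 8·2·(-128) + 28·2·64 = 256 − 2048 + 3584 = 1792.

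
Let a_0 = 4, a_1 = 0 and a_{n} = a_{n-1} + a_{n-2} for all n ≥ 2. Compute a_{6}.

20

The ordinary generating function has denominator 1 - q - q^2.
Iterating the recurrence: a_0,…,a_{6} = 4, 0, 4, 4, 8, 12, 20.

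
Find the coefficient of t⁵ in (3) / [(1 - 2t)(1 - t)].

189

Partial fractions give a closed form: a_n = (6)·2^n + (-3)·1^n.
At n = 5: a_5 = 189.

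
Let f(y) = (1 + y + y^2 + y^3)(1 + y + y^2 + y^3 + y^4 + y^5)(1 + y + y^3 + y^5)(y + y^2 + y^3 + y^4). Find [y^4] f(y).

(1 + y + y^2 + y^3) has coefficients 1,1,1,1 for degrees 0…3.
(1 + y + y^2 + y^3 + y^4 + y^5) has coefficients 1,1,1,1,1 for degrees 0…4.
Multiplying by (1 + y + y^3 + y^5) gives running coefficients 1,2,2,3,3 for degrees 0…4.
Finally multiplying by (y + y^2 + y^3 + y^4), the product of all factors after the first has coefficients 0,1,3,5,8 for degrees 0…4.
[y^4] = 1·8 + 1·5 + 1·3 + 1·1 = 17.

17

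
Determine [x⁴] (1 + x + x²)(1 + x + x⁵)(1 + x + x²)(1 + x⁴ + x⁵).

4

(1 + x + x²) has coefficients 1,1,1 for degrees 0…2.
(1 + x + x⁵) has coefficients 1,1,0,0,0 for degrees 0…4.
Multiplying by (1 + x + x²) gives running coefficients 1,2,2,1,0 for degrees 0…4.
Finally multiplying by (1 + x⁴ + x⁵), the product of all factors after the first has coefficients 1,2,2,1,1 for degrees 0…4.
[x⁴] = 1·1 + 1·1 + 1·2 = 4.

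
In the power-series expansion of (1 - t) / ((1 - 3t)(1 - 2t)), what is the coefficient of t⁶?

1394

The denominator gives the recurrence a_n = 5a_(n−1) − 6a_(n−2) for n ≥ 3; the numerator fixes a_0 = 1, a_1 = 4, a_2 = 14.
Iterating: 1, 4, 14, 46, 146, 454, 1394, so a_6 = 1394.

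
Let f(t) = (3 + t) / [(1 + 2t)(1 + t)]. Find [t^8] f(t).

1278

The denominator gives the recurrence a_n = −3a_(n−1) − 2a_(n−2) for n ≥ 2; the numerator fixes a_0 = 3, a_1 = -8.
Iterating: 3, -8, 18, -38, 78, -158, 318, -638, 1278, so a_8 = 1278.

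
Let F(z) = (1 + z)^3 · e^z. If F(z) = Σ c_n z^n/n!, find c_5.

136

The EGF product rule gives c_5 = Σ_{k_1+k_2=5} C(5; k_1,k_2) · ∏ g_i(k_i), where (1+z)^3 gives the falling factorial (3)_k; e^z gives (1)^k.
g_1(k) for k = 0…5: 1, 3, 6, 6, 0, 0.
g_2(k) for k = 0…5: 1, 1, 1, 1, 1, 1.
c_5 = Σ_k C(5,k)·g_1(k)·g_2(5−k) = 1·1·1 + 5·3·1 + 10·6·1 + 10·6·1 = 1 + 15 + 60 + 60 = 136.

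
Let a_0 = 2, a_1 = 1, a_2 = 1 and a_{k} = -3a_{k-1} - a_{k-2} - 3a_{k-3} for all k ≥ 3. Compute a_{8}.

1970

The ordinary generating function has denominator 1 + 3z + z^2 + 3z^3.
Iterating the recurrence: a_0,…,a_{8} = 2, 1, 1, -10, 26, -71, 217, -658, 1970.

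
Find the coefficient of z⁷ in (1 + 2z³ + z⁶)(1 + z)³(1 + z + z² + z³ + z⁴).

21

(1 + 2z³ + z⁶) has coefficients 1,0,0,2,0,0,1 for degrees 0…6.
(1 + z)³ has coefficients 1,3,3,1,0,0,0,0 for degrees 0…7.
Finally multiplying by (1 + z + z² + z³ + z⁴), the product of all factors after the first has coefficients 1,4,7,8,8,7,4,1 for degrees 0…7.
[z⁷] = 1·1 + 2·8 + 1·4 = 21.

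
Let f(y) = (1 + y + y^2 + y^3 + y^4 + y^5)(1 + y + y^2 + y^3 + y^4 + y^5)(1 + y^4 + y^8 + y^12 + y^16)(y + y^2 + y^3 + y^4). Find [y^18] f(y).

36

(1 + y + y^2 + y^3 + y^4 + y^5) has coefficients 1,1,1,1,1,1 for degrees 0…5.
(1 + y + y^2 + y^3 + y^4 + y^5) has coefficients 1,1,1,1,1,1,0,0,0,0,0,0,0,0,0,0,0,0,0 for degrees 0…18.
Multiplying by (1 + y^4 + y^8 + y^12 + y^16) gives running coefficients 1,1,1,1,2,2,1,1,2,2,1,1,2,2,1,1,2,2,1 for degrees 0…18.
Finally multiplying by (y + y^2 + y^3 + y^4), the product of all factors after the first has coefficients 0,1,2,3,4,5,6,6,6,6,6,6,6,6,6,6,6,6,6 for degrees 0…18.
[y^18] = 1·6 + 1·6 + 1·6 + 1·6 + 1·6 + 1·6 = 36.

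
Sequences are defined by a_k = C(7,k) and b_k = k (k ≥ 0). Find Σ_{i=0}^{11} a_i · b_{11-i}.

This is [x^11] in the product of the two ordinary generating functions.
Σ = 1·11 + 7·10 + 21·9 + 35·8 + 35·7 + 21·6 + 7·5 + 1·4 + 0·3 + 0·2 + 0·1 + 0·0 = 960.

960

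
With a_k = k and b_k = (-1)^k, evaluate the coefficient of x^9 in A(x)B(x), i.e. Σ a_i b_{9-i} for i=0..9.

5

Write out a_i and b_{9-i} for i = 0,…,9 and sum the products.
Σ = 0·(-1) + 1·1 + 2·(-1) + 3·1 + 4·(-1) + 5·1 + 6·(-1) + 7·1 + 8·(-1) + 9·1 = 5.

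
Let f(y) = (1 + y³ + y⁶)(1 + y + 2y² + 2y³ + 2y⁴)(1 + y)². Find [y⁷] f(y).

(1 + y³ + y⁶) has coefficients 1,0,0,1,0,0,1 for degrees 0…6.
(1 + y + 2y² + 2y³ + 2y⁴) has coefficients 1,1,2,2,2,0,0,0 for degrees 0…7.
Finally multiplying by (1 + y)², the product of all factors after the first has coefficients 1,3,5,7,8,6,2,0 for degrees 0…7.
[y⁷] = 1·0 + 1·8 + 1·3 = 11.

11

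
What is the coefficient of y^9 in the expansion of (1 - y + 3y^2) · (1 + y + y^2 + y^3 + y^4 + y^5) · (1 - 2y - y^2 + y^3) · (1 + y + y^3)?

(1 - y + 3y^2) has coefficients 1,-1,3 for degrees 0…2.
(1 + y + y^2 + y^3 + y^4 + y^5) has coefficients 1,1,1,1,1,1,0,0,0,0 for degrees 0…9.
Multiplying by (1 - 2y - y^2 + y^3) gives running coefficients 1,-1,-2,-1,-1,-1,-2,0,1,0 for degrees 0…9.
Finally multiplying by (1 + y + y^3), the product of all factors after the first has coefficients 1,0,-3,-2,-3,-4,-4,-3,0,-1 for degrees 0…9.
[y^9] = 1·(-1) − 1·0 + 3·(-3) = -10.

-10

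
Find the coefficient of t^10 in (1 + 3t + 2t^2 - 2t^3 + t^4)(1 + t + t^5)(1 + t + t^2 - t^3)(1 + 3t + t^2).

-8

(1 + 3t + 2t^2 - 2t^3 + t^4) has coefficients 1,3,2,-2,1 for degrees 0…4.
(1 + t + t^5) has coefficients 1,1,0,0,0,1,0,0,0,0,0 for degrees 0…10.
Multiplying by (1 + t + t^2 - t^3) gives running coefficients 1,2,2,0,-1,1,1,1,-1,0,0 for degrees 0…10.
Finally multiplying by (1 + 3t + t^2), the product of all factors after the first has coefficients 1,5,9,8,1,-2,3,5,3,-2,-1 for degrees 0…10.
[t^10] = 1·(-1) + 3·(-2) + 2·3 − 2·5 + 1·3 = -8.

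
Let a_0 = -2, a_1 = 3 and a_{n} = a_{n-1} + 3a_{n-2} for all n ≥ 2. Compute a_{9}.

The ordinary generating function has denominator 1 - q - 3q^2.
Iterating the recurrence: a_0,…,a_{9} = -2, 3, -3, 6, -3, 15, 6, 51, 69, 222.

222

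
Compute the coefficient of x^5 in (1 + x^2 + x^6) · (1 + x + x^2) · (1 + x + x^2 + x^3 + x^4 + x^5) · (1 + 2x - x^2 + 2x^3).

(1 + x^2 + x^6) has coefficients 1,0,1,0,0,0 for degrees 0…5.
(1 + x + x^2) has coefficients 1,1,1,0,0,0 for degrees 0…5.
Multiplying by (1 + x + x^2 + x^3 + x^4 + x^5) gives running coefficients 1,2,3,3,3,3 for degrees 0…5.
Finally multiplying by (1 + 2x - x^2 + 2x^3), the product of all factors after the first has coefficients 1,4,6,9,10,12 for degrees 0…5.
[x^5] = 1·12 + 1·9 = 21.

21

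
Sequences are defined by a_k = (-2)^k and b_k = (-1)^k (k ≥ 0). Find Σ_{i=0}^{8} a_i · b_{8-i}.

Write out a_i and b_{8-i} for i = 0,…,8 and sum the products.
Σ = 1·1 − 2·(-1) + 4·1 − 8·(-1) + 16·1 − 32·(-1) + 64·1 − 128·(-1) + 256·1 = 511.

511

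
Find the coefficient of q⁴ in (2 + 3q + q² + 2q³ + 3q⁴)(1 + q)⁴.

(2 + 3q + q² + 2q³ + 3q⁴) has coefficients 2,3,1,2,3 for degrees 0…4.
(1 + q)⁴ has coefficients 1,4,6,4,1 for degrees 0…4.
[q⁴] = 2·1 + 3·4 + 1·6 + 2·4 + 3·1 = 31.

31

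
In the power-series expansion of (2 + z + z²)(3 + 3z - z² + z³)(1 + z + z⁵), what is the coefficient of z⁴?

(2 + z + z²) has coefficients 2,1,1 for degrees 0…2.
(3 + 3z - z² + z³) has coefficients 3,3,-1,1,0 for degrees 0…4.
Finally multiplying by (1 + z + z⁵), the product of all factors after the first has coefficients 3,6,2,0,1 for degrees 0…4.
[z⁴] = 2·1 + 1·0 + 1·2 = 4.

4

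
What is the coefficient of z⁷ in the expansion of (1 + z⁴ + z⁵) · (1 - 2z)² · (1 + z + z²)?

(1 + z⁴ + z⁵) has coefficients 1,0,0,0,1,1 for degrees 0…5.
(1 - 2z)² has coefficients 1,-4,4,0,0,0,0,0 for degrees 0…7.
Finally multiplying by (1 + z + z²), the product of all factors after the first has coefficients 1,-3,1,0,4,0,0,0 for degrees 0…7.
[z⁷] = 1·0 + 1·0 + 1·1 = 1.

1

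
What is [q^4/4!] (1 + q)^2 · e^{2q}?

The EGF product rule gives c_4 = Σ_{k_1+k_2=4} C(4; k_1,k_2) · ∏ g_i(k_i), where (1+q)^2 gives the falling factorial (2)_k; e^{2q} gives (2)^k.
g_1(k) for k = 0…4: 1, 2, 2, 0, 0.
g_2(k) for k = 0…4: 1, 2, 4, 8, 16.
c_4 = Σ_k C(4,k)·g_1(k)·g_2(4−k) = 1·1·16 + 4·2·8 + 6·2·4 = 16 + 64 + 48 = 128.

128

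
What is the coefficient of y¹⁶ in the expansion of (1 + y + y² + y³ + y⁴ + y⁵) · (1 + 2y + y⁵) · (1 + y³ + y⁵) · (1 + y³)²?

(1 + y + y² + y³ + y⁴ + y⁵) has coefficients 1,1,1,1,1,1 for degrees 0…5.
(1 + 2y + y⁵) has coefficients 1,2,0,0,0,1,0,0,0,0,0,0,0,0,0,0,0 for degrees 0…16.
Multiplying by (1 + y³ + y⁵) gives running coefficients 1,2,0,1,2,2,2,0,1,0,1,0,0,0,0,0,0 for degrees 0…16.
Finally multiplying by (1 + y³)², the product of all factors after the first has coefficients 1,2,0,3,6,2,5,6,5,5,3,4,2,2,1,0,1 for degrees 0…16.
[y¹⁶] = 1·1 + 1·0 + 1·1 + 1·2 + 1·2 + 1·4 = 10.

10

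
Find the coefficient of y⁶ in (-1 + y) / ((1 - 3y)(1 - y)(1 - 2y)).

-2059

The denominator gives the recurrence a_n = 6a_(n−1) − 11a_(n−2) + 6a_(n−3) for n ≥ 3; the numerator fixes a_0 = -1, a_1 = -5, a_2 = -19.
Iterating: -1, -5, -19, -65, -211, -665, -2059, so a_6 = -2059.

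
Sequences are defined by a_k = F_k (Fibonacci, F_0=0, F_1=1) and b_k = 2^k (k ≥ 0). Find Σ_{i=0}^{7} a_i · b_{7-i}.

The convolution is the t^7 coefficient of A(t)B(t).
Σ = 0·128 + 1·64 + 1·32 + 2·16 + 3·8 + 5·4 + 8·2 + 13·1 = 201.

201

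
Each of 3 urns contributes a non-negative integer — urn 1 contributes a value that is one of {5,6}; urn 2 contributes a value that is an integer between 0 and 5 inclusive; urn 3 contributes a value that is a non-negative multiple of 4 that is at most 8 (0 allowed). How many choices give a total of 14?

The generating function for the choices is (z^5 + z^6)·(1 + z + z^2 + z^3 + z^4 + z^5)·(1 + z^4 + z^8); the count is [z^14].
(z^5 + z^6) has coefficients 0,0,0,0,0,1,1 for degrees 0…6.
(1 + z + z^2 + z^3 + z^4 + z^5) has coefficients 1,1,1,1,1,1,0,0,0,0,0,0,0,0,0 for degrees 0…14.
Finally multiplying by (1 + z^4 + z^8), the product of all factors after the first has coefficients 1,1,1,1,2,2,1,1,2,2,1,1,1,1,0 for degrees 0…14.
[z^14] = 1·2 + 1·2 = 4.

4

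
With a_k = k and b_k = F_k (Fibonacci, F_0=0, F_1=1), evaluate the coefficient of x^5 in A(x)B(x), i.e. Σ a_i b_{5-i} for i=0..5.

14

Write out a_i and b_{5-i} for i = 0,…,5 and sum the products.
Σ = 0·5 + 1·3 + 2·2 + 3·1 + 4·1 + 5·0 = 14.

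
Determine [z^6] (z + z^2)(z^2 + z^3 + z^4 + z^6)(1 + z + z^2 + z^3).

6

(z + z^2) has coefficients 0,1,1 for degrees 0…2.
(z^2 + z^3 + z^4 + z^6) has coefficients 0,0,1,1,1,0,1 for degrees 0…6.
Finally multiplying by (1 + z + z^2 + z^3), the product of all factors after the first has coefficients 0,0,1,2,3,3,3 for degrees 0…6.
[z^6] = 1·3 + 1·3 = 6.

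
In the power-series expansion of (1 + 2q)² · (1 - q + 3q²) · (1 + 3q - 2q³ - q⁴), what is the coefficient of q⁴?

29

(1 + 2q)² has coefficients 1,4,4 for degrees 0…2.
(1 - q + 3q²) has coefficients 1,-1,3,0,0 for degrees 0…4.
Finally multiplying by (1 + 3q - 2q³ - q⁴), the product of all factors after the first has coefficients 1,2,0,7,1 for degrees 0…4.
[q⁴] = 1·1 + 4·7 + 4·0 = 29.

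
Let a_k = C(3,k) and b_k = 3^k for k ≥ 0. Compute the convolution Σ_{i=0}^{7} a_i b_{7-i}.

5184

Write out a_i and b_{7-i} for i = 0,…,7 and sum the products.
Σ = 1·2187 + 3·729 + 3·243 + 1·81 + 0·27 + 0·9 + 0·3 + 0·1 = 5184.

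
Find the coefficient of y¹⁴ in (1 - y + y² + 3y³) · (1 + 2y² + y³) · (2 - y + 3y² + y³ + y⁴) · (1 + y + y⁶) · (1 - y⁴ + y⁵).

21

(1 - y + y² + 3y³) has coefficients 1,-1,1,3 for degrees 0…3.
(1 + 2y² + y³) has coefficients 1,0,2,1,0,0,0,0,0,0,0,0,0,0,0 for degrees 0…14.
Multiplying by (2 - y + 3y² + y³ + y⁴) gives running coefficients 2,-1,7,1,6,5,3,1,0,0,0,0,0,0,0 for degrees 0…14.
Multiplying by (1 + y + y⁶) gives running coefficients 2,1,6,8,7,11,10,3,8,1,6,5,3,1,0 for degrees 0…14.
Finally multiplying by (1 - y⁴ + y⁵), the product of all factors after the first has coefficients 2,1,6,8,5,12,5,1,9,-3,7,12,-2,8,-5 for degrees 0…14.
[y¹⁴] = 1·(-5) − 1·8 + 1·(-2) + 3·12 = 21.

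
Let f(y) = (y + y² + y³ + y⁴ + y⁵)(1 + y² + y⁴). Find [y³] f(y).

(y + y² + y³ + y⁴ + y⁵) has coefficients 0,1,1,1 for degrees 0…3.
(1 + y² + y⁴) has coefficients 1,0,1,0 for degrees 0…3.
[y³] = 1·1 + 1·0 + 1·1 = 2.

2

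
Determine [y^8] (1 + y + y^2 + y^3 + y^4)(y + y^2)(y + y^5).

(1 + y + y^2 + y^3 + y^4) has coefficients 1,1,1,1,1 for degrees 0…4.
(y + y^2) has coefficients 0,1,1,0,0,0,0,0,0 for degrees 0…8.
Finally multiplying by (y + y^5), the product of all factors after the first has coefficients 0,0,1,1,0,0,1,1,0 for degrees 0…8.
[y^8] = 1·0 + 1·1 + 1·1 + 1·0 + 1·0 = 2.

2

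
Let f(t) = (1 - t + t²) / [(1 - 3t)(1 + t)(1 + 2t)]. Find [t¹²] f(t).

191738

The denominator gives the recurrence a_n = 7a_(n−2) + 6a_(n−3) for n ≥ 3; the numerator fixes a_0 = 1, a_1 = -1, a_2 = 8.
Iterating: 1, -1, 8, -1, 50, 41, 344, 587, 2654, 6173, 22100, 59135, 191738, so a_12 = 191738.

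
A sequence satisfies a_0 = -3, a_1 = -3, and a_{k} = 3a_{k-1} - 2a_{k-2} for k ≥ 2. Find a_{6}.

The ordinary generating function has denominator 1 - 3t + 2t^2.
Iterating the recurrence: a_0,…,a_{6} = -3, -3, -3, -3, -3, -3, -3.

-3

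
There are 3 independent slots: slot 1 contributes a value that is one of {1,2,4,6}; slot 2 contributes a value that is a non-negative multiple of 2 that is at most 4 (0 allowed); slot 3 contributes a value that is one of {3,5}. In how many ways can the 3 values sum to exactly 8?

The generating function for the choices is (t + t^2 + t^4 + t^6)·(1 + t^2 + t^4)·(t^3 + t^5); the count is [t^8].
(t + t^2 + t^4 + t^6) has coefficients 0,1,1,0,1,0,1 for degrees 0…6.
(1 + t^2 + t^4) has coefficients 1,0,1,0,1,0,0,0,0 for degrees 0…8.
Finally multiplying by (t^3 + t^5), the product of all factors after the first has coefficients 0,0,0,1,0,2,0,2,0 for degrees 0…8.
[t^8] = 1·2 + 1·0 + 1·0 + 1·0 = 2.

2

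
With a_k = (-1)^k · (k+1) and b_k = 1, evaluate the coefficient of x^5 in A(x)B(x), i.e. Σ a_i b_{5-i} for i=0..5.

-3

The convolution is the x^5 coefficient of A(x)B(x).
Σ = 1·1 − 2·1 + 3·1 − 4·1 + 5·1 − 6·1 = -3.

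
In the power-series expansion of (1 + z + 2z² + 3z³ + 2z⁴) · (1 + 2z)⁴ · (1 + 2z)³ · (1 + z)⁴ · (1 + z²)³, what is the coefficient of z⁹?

(1 + z + 2z² + 3z³ + 2z⁴) has coefficients 1,1,2,3,2 for degrees 0…4.
(1 + 2z)⁴ has coefficients 1,8,24,32,16,0,0,0,0,0 for degrees 0…9.
Multiplying by (1 + 2z)³ gives running coefficients 1,14,84,280,560,672,448,128,0,0 for degrees 0…9.
Multiplying by (1 + z)⁴ gives running coefficients 1,18,146,704,2241,4942,7700,8472,6448,3232 for degrees 0…9.
Finally multiplying by (1 + z²)³, the product of all factors after the first has coefficients 1,18,149,758,2682,7108,14862,25428,36417,44178 for degrees 0…9.
[z⁹] = 1·44178 + 1·36417 + 2·25428 + 3·14862 + 2·7108 = 190253.

190253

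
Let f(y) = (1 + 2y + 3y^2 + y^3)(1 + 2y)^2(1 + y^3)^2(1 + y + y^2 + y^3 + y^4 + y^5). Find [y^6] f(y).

149

(1 + 2y + 3y^2 + y^3) has coefficients 1,2,3,1 for degrees 0…3.
(1 + 2y)^2 has coefficients 1,4,4,0,0,0,0 for degrees 0…6.
Multiplying by (1 + y^3)^2 gives running coefficients 1,4,4,2,8,8,1 for degrees 0…6.
Finally multiplying by (1 + y + y^2 + y^3 + y^4 + y^5), the product of all factors after the first has coefficients 1,5,9,11,19,27,27 for degrees 0…6.
[y^6] = 1·27 + 2·27 + 3·19 + 1·11 = 149.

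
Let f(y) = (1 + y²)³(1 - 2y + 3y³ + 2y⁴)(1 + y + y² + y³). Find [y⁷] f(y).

(1 + y²)³ has coefficients 1,0,3,0,3,0,1 for degrees 0…6.
(1 - 2y + 3y³ + 2y⁴) has coefficients 1,-2,0,3,2,0,0,0 for degrees 0…7.
Finally multiplying by (1 + y + y² + y³), the product of all factors after the first has coefficients 1,-1,-1,2,3,5,5,2 for degrees 0…7.
[y⁷] = 1·2 + 3·5 + 3·2 + 1·(-1) = 22.

22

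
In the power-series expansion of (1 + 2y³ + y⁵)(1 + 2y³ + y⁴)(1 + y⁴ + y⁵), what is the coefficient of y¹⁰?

5

(1 + 2y³ + y⁵) has coefficients 1,0,0,2,0,1 for degrees 0…5.
(1 + 2y³ + y⁴) has coefficients 1,0,0,2,1,0,0,0,0,0,0 for degrees 0…10.
Finally multiplying by (1 + y⁴ + y⁵), the product of all factors after the first has coefficients 1,0,0,2,2,1,0,2,3,1,0 for degrees 0…10.
[y¹⁰] = 1·0 + 2·2 + 1·1 = 5.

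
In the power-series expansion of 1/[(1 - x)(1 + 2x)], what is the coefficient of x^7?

-85

Partial fractions give a closed form: a_n = (1/3)·1^n + (2/3)·(-2)^n.
At n = 7: a_7 = -85.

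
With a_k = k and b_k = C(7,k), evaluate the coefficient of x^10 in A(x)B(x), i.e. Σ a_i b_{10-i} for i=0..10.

832

The convolution is the x^10 coefficient of A(x)B(x).
Σ = 0·0 + 1·0 + 2·0 + 3·1 + 4·7 + 5·21 + 6·35 + 7·35 + 8·21 + 9·7 + 10·1 = 832.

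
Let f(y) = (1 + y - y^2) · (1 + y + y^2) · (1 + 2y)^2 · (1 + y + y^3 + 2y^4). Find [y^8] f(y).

(1 + y - y^2) has coefficients 1,1,-1 for degrees 0…2.
(1 + y + y^2) has coefficients 1,1,1,0,0,0,0,0,0 for degrees 0…8.
Multiplying by (1 + 2y)^2 gives running coefficients 1,5,9,8,4,0,0,0,0 for degrees 0…8.
Finally multiplying by (1 + y + y^3 + 2y^4), the product of all factors after the first has coefficients 1,6,14,18,19,23,26,20,8 for degrees 0…8.
[y^8] = 1·8 + 1·20 − 1·26 = 2.

2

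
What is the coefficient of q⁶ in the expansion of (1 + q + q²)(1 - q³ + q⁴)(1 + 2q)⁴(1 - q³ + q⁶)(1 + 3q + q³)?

-42

(1 + q + q²) has coefficients 1,1,1 for degrees 0…2.
(1 - q³ + q⁴) has coefficients 1,0,0,-1,1,0,0 for degrees 0…6.
Multiplying by (1 + 2q)⁴ gives running coefficients 1,8,24,31,9,-16,-8 for degrees 0…6.
Multiplying by (1 - q³ + q⁶) gives running coefficients 1,8,24,30,1,-40,-38 for degrees 0…6.
Finally multiplying by (1 + 3q + q³), the product of all factors after the first has coefficients 1,11,48,103,99,-13,-128 for degrees 0…6.
[q⁶] = 1·(-128) + 1·(-13) + 1·99 = -42.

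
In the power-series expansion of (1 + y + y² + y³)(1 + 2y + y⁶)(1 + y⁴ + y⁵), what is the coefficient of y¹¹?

2

(1 + y + y² + y³) has coefficients 1,1,1,1 for degrees 0…3.
(1 + 2y + y⁶) has coefficients 1,2,0,0,0,0,1,0,0,0,0,0 for degrees 0…11.
Finally multiplying by (1 + y⁴ + y⁵), the product of all factors after the first has coefficients 1,2,0,0,1,3,3,0,0,0,1,1 for degrees 0…11.
[y¹¹] = 1·1 + 1·1 + 1·0 + 1·0 = 2.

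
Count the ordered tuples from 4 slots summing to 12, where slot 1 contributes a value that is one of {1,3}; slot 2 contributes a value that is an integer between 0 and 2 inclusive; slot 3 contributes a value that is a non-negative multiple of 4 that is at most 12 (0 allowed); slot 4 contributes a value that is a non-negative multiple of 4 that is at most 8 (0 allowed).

3

The generating function for the choices is (q + q^3)·(1 + q + q^2)·(1 + q^4 + q^8 + q^12)·(1 + q^4 + q^8); the count is [q^12].
(q + q^3) has coefficients 0,1,0,1 for degrees 0…3.
(1 + q + q^2) has coefficients 1,1,1,0,0,0,0,0,0,0,0,0,0 for degrees 0…12.
Multiplying by (1 + q^4 + q^8 + q^12) gives running coefficients 1,1,1,0,1,1,1,0,1,1,1,0,1 for degrees 0…12.
Finally multiplying by (1 + q^4 + q^8), the product of all factors after the first has coefficients 1,1,1,0,2,2,2,0,3,3,3,0,3 for degrees 0…12.
[q^12] = 1·0 + 1·3 = 3.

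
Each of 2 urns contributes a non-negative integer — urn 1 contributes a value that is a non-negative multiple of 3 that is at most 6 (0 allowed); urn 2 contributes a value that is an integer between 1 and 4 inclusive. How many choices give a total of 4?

The generating function for the choices is (1 + q^3 + q^6)·(q + q^2 + q^3 + q^4); the count is [q^4].
(1 + q^3 + q^6) has coefficients 1,0,0,1,0 for degrees 0…4.
(q + q^2 + q^3 + q^4) has coefficients 0,1,1,1,1 for degrees 0…4.
[q^4] = 1·1 + 1·1 = 2.

2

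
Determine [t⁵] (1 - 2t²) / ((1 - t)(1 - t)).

The denominator gives the recurrence a_n = 2a_(n−1) − a_(n−2) for n ≥ 3; the numerator fixes a_0 = 1, a_1 = 2, a_2 = 1.
Iterating: 1, 2, 1, 0, -1, -2, so a_5 = -2.

-2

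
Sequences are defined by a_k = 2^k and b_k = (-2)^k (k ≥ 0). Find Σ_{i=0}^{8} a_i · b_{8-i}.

256

The convolution is the x^8 coefficient of A(x)B(x).
Σ = 1·256 + 2·(-128) + 4·64 + 8·(-32) + 16·16 + 32·(-8) + 64·4 + 128·(-2) + 256·1 = 256.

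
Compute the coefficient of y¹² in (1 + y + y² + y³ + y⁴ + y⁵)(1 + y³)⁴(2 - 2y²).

-10

(1 + y + y² + y³ + y⁴ + y⁵) has coefficients 1,1,1,1,1,1 for degrees 0…5.
(1 + y³)⁴ has coefficients 1,0,0,4,0,0,6,0,0,4,0,0,1 for degrees 0…12.
Finally multiplying by (2 - 2y²), the product of all factors after the first has coefficients 2,0,-2,8,0,-8,12,0,-12,8,0,-8,2 for degrees 0…12.
[y¹²] = 1·2 + 1·(-8) + 1·0 + 1·8 + 1·(-12) + 1·0 = -10.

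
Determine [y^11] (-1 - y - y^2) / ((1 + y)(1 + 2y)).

3071

The denominator gives the recurrence a_n = −3a_(n−1) − 2a_(n−2) for n ≥ 3; the numerator fixes a_0 = -1, a_1 = 2, a_2 = -5.
Iterating: -1, 2, -5, 11, -23, 47, -95, 191, -383, 767, -1535, 3071, so a_11 = 3071.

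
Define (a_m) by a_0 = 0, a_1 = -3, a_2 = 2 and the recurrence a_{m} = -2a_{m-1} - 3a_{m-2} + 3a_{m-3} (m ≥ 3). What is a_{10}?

The ordinary generating function has denominator 1 + 2x + 3x^2 - 3x^3.
Iterating the recurrence: a_0,…,a_{10} = 0, -3, 2, 5, -25, 41, 8, -214, 527, -388, -1447.

-1447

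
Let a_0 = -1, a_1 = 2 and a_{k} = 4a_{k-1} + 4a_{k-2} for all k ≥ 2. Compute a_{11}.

6887424

The ordinary generating function has denominator 1 - 4q - 4q^2.
Iterating the recurrence: a_0,…,a_{11} = -1, 2, 4, 24, 112, 544, 2624, 12672, 61184, 295424, 1426432, 6887424.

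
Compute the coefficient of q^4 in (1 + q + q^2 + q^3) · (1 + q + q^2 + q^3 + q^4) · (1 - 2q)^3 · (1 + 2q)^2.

(1 + q + q^2 + q^3) has coefficients 1,1,1,1 for degrees 0…3.
(1 + q + q^2 + q^3 + q^4) has coefficients 1,1,1,1,1 for degrees 0…4.
Multiplying by (1 - 2q)^3 gives running coefficients 1,-5,7,-1,-1 for degrees 0…4.
Finally multiplying by (1 + 2q)^2, the product of all factors after the first has coefficients 1,-1,-9,7,23 for degrees 0…4.
[q^4] = 1·23 + 1·7 + 1·(-9) + 1·(-1) = 20.

20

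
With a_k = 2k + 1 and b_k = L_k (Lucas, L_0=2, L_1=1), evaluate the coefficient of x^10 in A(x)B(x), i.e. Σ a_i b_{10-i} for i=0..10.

1335

Write out a_i and b_{10-i} for i = 0,…,10 and sum the products.
Σ = 1·123 + 3·76 + 5·47 + 7·29 + 9·18 + 11·11 + 13·7 + 15·4 + 17·3 + 19·1 + 21·2 = 1335.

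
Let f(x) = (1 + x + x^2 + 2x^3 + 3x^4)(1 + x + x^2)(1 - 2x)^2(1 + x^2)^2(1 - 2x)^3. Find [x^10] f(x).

273

(1 + x + x^2 + 2x^3 + 3x^4) has coefficients 1,1,1,2,3 for degrees 0…4.
(1 + x + x^2) has coefficients 1,1,1,0,0,0,0,0,0,0,0 for degrees 0…10.
Multiplying by (1 - 2x)^2 gives running coefficients 1,-3,1,0,4,0,0,0,0,0,0 for degrees 0…10.
Multiplying by (1 + x^2)^2 gives running coefficients 1,-3,3,-6,7,-3,9,0,4,0,0 for degrees 0…10.
Finally multiplying by (1 - 2x)^3, the product of all factors after the first has coefficients 1,-9,33,-68,103,-141,159,-146,136,-96,48 for degrees 0…10.
[x^10] = 1·48 + 1·(-96) + 1·136 + 2·(-146) + 3·159 = 273.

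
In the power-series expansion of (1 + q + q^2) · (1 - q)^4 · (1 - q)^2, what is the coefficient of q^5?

-11

(1 + q + q^2) has coefficients 1,1,1 for degrees 0…2.
(1 - q)^4 has coefficients 1,-4,6,-4,1,0 for degrees 0…5.
Finally multiplying by (1 - q)^2, the product of all factors after the first has coefficients 1,-6,15,-20,15,-6 for degrees 0…5.
[q^5] = 1·(-6) + 1·15 + 1·(-20) = -11.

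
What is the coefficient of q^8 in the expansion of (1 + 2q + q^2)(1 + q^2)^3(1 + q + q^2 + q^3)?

13

(1 + 2q + q^2) has coefficients 1,2,1 for degrees 0…2.
(1 + q^2)^3 has coefficients 1,0,3,0,3,0,1,0,0 for degrees 0…8.
Finally multiplying by (1 + q + q^2 + q^3), the product of all factors after the first has coefficients 1,1,4,4,6,6,4,4,1 for degrees 0…8.
[q^8] = 1·1 + 2·4 + 1·4 = 13.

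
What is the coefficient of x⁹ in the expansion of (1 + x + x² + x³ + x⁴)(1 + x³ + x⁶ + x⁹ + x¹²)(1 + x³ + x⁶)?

6

(1 + x + x² + x³ + x⁴) has coefficients 1,1,1,1,1 for degrees 0…4.
(1 + x³ + x⁶ + x⁹ + x¹²) has coefficients 1,0,0,1,0,0,1,0,0,1 for degrees 0…9.
Finally multiplying by (1 + x³ + x⁶), the product of all factors after the first has coefficients 1,0,0,2,0,0,3,0,0,3 for degrees 0…9.
[x⁹] = 1·3 + 1·0 + 1·0 + 1·3 + 1·0 = 6.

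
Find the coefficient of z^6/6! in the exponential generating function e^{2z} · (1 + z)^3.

The EGF product rule gives c_6 = Σ_{k_1+k_2=6} C(6; k_1,k_2) · ∏ g_i(k_i), where e^{2z} gives (2)^k; (1+z)^3 gives the falling factorial (3)_k.
g_1(k) for k = 0…6: 1, 2, 4, 8, 16, 32, 64.
g_2(k) for k = 0…6: 1, 3, 6, 6, 0, 0, 0.
c_6 = Σ_k C(6,k)·g_1(k)·g_2(6−k) = 20·8·6 + 15·16·6 + 6·32·3 + 1·64·1 = 960 + 1440 + 576 + 64 = 3040.

3040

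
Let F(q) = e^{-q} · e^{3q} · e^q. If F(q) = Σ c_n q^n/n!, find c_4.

81

The EGF product rule gives c_4 = Σ_{k_1+k_2+k_3=4} C(4; k_1,k_2,k_3) · ∏ g_i(k_i), where e^{-q} gives (-1)^k; e^{3q} gives (3)^k; e^q gives (1)^k.
g_1(k) for k = 0…4: 1, -1, 1, -1, 1.
g_2(k) for k = 0…4: 1, 3, 9, 27, 81.
g_3(k) for k = 0…4: 1, 1, 1, 1, 1.
First combine the last two factors: h(k) = Σ_j C(k,j)·g_2(j)·g_3(k−j) for k = 0…4: 1, 4, 16, 64, 256.
c_4 = Σ_k C(4,k)·g_1(k)·h(4−k) = 1·1·256 + 4·(-1)·64 + 6·1·16 + 4·(-1)·4 + 1·1·1 = 256 − 256 + 96 − 16 + 1 = 81.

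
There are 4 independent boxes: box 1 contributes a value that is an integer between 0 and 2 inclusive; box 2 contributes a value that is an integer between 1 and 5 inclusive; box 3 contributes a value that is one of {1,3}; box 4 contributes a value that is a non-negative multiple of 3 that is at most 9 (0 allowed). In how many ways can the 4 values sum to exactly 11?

10

The generating function for the choices is (1 + q + q^2)·(q + q^2 + q^3 + q^4 + q^5)·(q + q^3)·(1 + q^3 + q^6 + q^9); the count is [q^11].
(1 + q + q^2) has coefficients 1,1,1 for degrees 0…2.
(q + q^2 + q^3 + q^4 + q^5) has coefficients 0,1,1,1,1,1,0,0,0,0,0,0 for degrees 0…11.
Multiplying by (q + q^3) gives running coefficients 0,0,1,1,2,2,2,1,1,0,0,0 for degrees 0…11.
Finally multiplying by (1 + q^3 + q^6 + q^9), the product of all factors after the first has coefficients 0,0,1,1,2,3,3,3,4,3,3,4 for degrees 0…11.
[q^11] = 1·4 + 1·3 + 1·3 = 10.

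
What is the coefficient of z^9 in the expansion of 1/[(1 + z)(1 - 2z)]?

Partial fractions give a closed form: a_n = (1/3)·(-1)^n + (2/3)·2^n.
At n = 9: a_9 = 341.

341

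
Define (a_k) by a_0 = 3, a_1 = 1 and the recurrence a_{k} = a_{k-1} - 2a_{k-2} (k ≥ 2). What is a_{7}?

The ordinary generating function has denominator 1 - x + 2x^2.
Iterating the recurrence: a_0,…,a_{7} = 3, 1, -5, -7, 3, 17, 11, -23.

-23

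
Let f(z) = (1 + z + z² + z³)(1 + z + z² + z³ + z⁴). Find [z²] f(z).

(1 + z + z² + z³) has coefficients 1,1,1 for degrees 0…2.
(1 + z + z² + z³ + z⁴) has coefficients 1,1,1 for degrees 0…2.
[z²] = 1·1 + 1·1 + 1·1 = 3.

3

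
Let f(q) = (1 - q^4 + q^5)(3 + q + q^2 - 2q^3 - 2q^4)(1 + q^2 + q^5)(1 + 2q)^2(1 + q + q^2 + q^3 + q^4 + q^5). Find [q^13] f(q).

-7

(1 - q^4 + q^5) has coefficients 1,0,0,0,-1,1 for degrees 0…5.
(3 + q + q^2 - 2q^3 - 2q^4) has coefficients 3,1,1,-2,-2,0,0,0,0,0,0,0,0,0 for degrees 0…13.
Multiplying by (1 + q^2 + q^5) gives running coefficients 3,1,4,-1,-1,1,-1,1,-2,-2,0,0,0,0 for degrees 0…13.
Multiplying by (1 + 2q)^2 gives running coefficients 3,13,20,19,11,-7,-1,1,-2,-6,-16,-8,0,0 for degrees 0…13.
Finally multiplying by (1 + q + q^2 + q^3 + q^4 + q^5), the product of all factors after the first has coefficients 3,16,36,55,66,59,55,43,21,-4,-31,-32,-31,-32 for degrees 0…13.
[q^13] = 1·(-32) − 1·(-4) + 1·21 = -7.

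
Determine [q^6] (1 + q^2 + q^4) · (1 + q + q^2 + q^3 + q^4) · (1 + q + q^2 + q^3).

9

(1 + q^2 + q^4) has coefficients 1,0,1,0,1 for degrees 0…4.
(1 + q + q^2 + q^3 + q^4) has coefficients 1,1,1,1,1,0,0 for degrees 0…6.
Finally multiplying by (1 + q + q^2 + q^3), the product of all factors after the first has coefficients 1,2,3,4,4,3,2 for degrees 0…6.
[q^6] = 1·2 + 1·4 + 1·3 = 9.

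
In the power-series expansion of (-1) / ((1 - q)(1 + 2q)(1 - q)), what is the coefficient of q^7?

54

The denominator gives the recurrence a_n = 3a_(n−2) − 2a_(n−3) for n ≥ 3; the numerator fixes a_0 = -1, a_1 = 0, a_2 = -3.
Iterating: -1, 0, -3, 2, -9, 12, -31, 54, so a_7 = 54.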